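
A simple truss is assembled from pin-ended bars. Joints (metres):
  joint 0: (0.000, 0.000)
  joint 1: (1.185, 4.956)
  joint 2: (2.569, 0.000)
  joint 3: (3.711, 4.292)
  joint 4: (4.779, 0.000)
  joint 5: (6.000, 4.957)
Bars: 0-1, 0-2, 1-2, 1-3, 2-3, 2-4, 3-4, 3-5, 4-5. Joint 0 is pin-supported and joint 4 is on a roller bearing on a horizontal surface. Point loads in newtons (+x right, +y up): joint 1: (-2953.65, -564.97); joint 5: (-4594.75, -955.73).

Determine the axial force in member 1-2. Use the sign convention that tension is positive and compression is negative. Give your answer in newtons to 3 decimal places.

8035.959

N=6 nodes, M=9 members, R=3 reactions → 2N=12, M+R=12
member 0 (0-1): L=5.0957, (cx,cy)=(0.2325,0.9726)
member 1 (0-2): L=2.5690, (cx,cy)=(1.0000,0.0000)
member 2 (1-2): L=5.1456, (cx,cy)=(0.2690,-0.9631)
member 3 (1-3): L=2.6118, (cx,cy)=(0.9671,-0.2542)
member 4 (2-3): L=4.4413, (cx,cy)=(0.2571,0.9664)
member 5 (2-4): L=2.2100, (cx,cy)=(1.0000,0.0000)
member 6 (3-4): L=4.4229, (cx,cy)=(0.2415,-0.9704)
member 7 (3-5): L=2.3836, (cx,cy)=(0.9603,0.2790)
member 8 (4-5): L=5.1052, (cx,cy)=(0.2392,0.9710)
solve A·x = −loads:
  F[0-1] = -8235.4061 N (compression)
  F[0-2] = -5633.2645 N (compression)
  F[1-2] = +8035.9591 N (tension)
  F[1-3] = -1161.0379 N (compression)
  F[2-3] = -8009.1222 N (compression)
  F[2-4] = -1412.4730 N (compression)
  F[3-4] = +6265.9952 N (tension)
  F[3-5] = -4889.4702 N (compression)
  F[4-5] = +420.5642 N (tension)
  Rx@0 = +7548.4000 N
  Ry@0 = +8009.6298 N
  Ry@4 = -6488.9298 N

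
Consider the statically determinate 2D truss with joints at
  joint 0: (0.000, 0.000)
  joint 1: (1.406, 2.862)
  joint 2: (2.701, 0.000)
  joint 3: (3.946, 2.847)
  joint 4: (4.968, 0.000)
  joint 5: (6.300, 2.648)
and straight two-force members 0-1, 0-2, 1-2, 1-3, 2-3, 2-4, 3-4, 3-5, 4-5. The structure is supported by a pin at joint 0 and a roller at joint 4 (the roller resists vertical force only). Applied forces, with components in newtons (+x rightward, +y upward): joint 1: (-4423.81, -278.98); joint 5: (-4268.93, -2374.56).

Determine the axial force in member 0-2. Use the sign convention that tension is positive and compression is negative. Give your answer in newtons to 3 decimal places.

-6537.436

N=6 nodes, M=9 members, R=3 reactions → 2N=12, M+R=12
member 0 (0-1): L=3.1887, (cx,cy)=(0.4409,0.8975)
member 1 (0-2): L=2.7010, (cx,cy)=(1.0000,0.0000)
member 2 (1-2): L=3.1413, (cx,cy)=(0.4122,-0.9111)
member 3 (1-3): L=2.5400, (cx,cy)=(1.0000,-0.0059)
member 4 (2-3): L=3.1073, (cx,cy)=(0.4007,0.9162)
member 5 (2-4): L=2.2670, (cx,cy)=(1.0000,0.0000)
member 6 (3-4): L=3.0249, (cx,cy)=(0.3379,-0.9412)
member 7 (3-5): L=2.3624, (cx,cy)=(0.9964,-0.0842)
member 8 (4-5): L=2.9641, (cx,cy)=(0.4494,0.8933)
solve A·x = −loads:
  F[0-1] = -4888.0819 N (compression)
  F[0-2] = -6537.4357 N (compression)
  F[1-2] = +4506.6053 N (tension)
  F[1-3] = +410.6948 N (tension)
  F[2-3] = -4481.2740 N (compression)
  F[2-4] = -2884.1195 N (compression)
  F[3-4] = +4629.8399 N (tension)
  F[3-5] = -2959.5892 N (compression)
  F[4-5] = -2937.1244 N (compression)
  Rx@0 = +8692.7400 N
  Ry@0 = +4387.2552 N
  Ry@4 = -1733.7152 N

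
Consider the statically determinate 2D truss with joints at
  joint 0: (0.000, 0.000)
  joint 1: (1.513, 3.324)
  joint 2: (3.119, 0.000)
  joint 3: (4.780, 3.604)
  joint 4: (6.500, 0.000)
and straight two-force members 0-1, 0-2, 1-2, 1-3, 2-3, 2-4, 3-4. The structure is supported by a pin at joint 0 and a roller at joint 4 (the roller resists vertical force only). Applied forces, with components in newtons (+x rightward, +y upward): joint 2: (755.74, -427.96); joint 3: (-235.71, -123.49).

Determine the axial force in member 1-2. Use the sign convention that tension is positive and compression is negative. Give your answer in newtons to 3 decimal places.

N=5 nodes, M=7 members, R=3 reactions → 2N=10, M+R=10
member 0 (0-1): L=3.6521, (cx,cy)=(0.4143,0.9102)
member 1 (0-2): L=3.1190, (cx,cy)=(1.0000,0.0000)
member 2 (1-2): L=3.6916, (cx,cy)=(0.4350,-0.9004)
member 3 (1-3): L=3.2790, (cx,cy)=(0.9963,0.0854)
member 4 (2-3): L=3.9683, (cx,cy)=(0.4186,0.9082)
member 5 (2-4): L=3.3810, (cx,cy)=(1.0000,0.0000)
member 6 (3-4): L=3.9934, (cx,cy)=(0.4307,-0.9025)
solve A·x = −loads:
  F[0-1] = -424.0776 N (compression)
  F[0-2] = +695.7158 N (tension)
  F[1-2] = +395.5617 N (tension)
  F[1-3] = -349.0446 N (compression)
  F[2-3] = +79.0489 N (tension)
  F[2-4] = +78.9728 N (tension)
  F[3-4] = -183.3544 N (compression)
  Rx@0 = -520.0300 N
  Ry@0 = +385.9745 N
  Ry@4 = +165.4755 N

395.562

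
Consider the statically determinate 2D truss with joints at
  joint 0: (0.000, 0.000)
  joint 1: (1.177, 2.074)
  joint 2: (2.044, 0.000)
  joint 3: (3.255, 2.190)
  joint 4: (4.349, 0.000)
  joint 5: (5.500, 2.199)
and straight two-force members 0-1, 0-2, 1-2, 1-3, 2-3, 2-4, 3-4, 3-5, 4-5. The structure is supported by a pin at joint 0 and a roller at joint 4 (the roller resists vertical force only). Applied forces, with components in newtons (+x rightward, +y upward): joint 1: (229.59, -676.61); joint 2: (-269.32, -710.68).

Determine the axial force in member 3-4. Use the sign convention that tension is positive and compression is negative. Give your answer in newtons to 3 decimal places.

-700.454

N=6 nodes, M=9 members, R=3 reactions → 2N=12, M+R=12
member 0 (0-1): L=2.3847, (cx,cy)=(0.4936,0.8697)
member 1 (0-2): L=2.0440, (cx,cy)=(1.0000,0.0000)
member 2 (1-2): L=2.2479, (cx,cy)=(0.3857,-0.9226)
member 3 (1-3): L=2.0812, (cx,cy)=(0.9984,0.0557)
member 4 (2-3): L=2.5025, (cx,cy)=(0.4839,0.8751)
member 5 (2-4): L=2.3050, (cx,cy)=(1.0000,0.0000)
member 6 (3-4): L=2.4480, (cx,cy)=(0.4469,-0.8946)
member 7 (3-5): L=2.2450, (cx,cy)=(1.0000,0.0040)
member 8 (4-5): L=2.4820, (cx,cy)=(0.4637,0.8860)
solve A·x = −loads:
  F[0-1] = -874.6249 N (compression)
  F[0-2] = +391.9522 N (tension)
  F[1-2] = +49.9344 N (tension)
  F[1-3] = -681.5908 N (compression)
  F[2-3] = +759.4518 N (tension)
  F[2-4] = +313.0238 N (tension)
  F[3-4] = -700.4543 N (compression)
  F[3-5] = -0.0000 N (compression)
  F[4-5] = -0.0000 N (compression)
  Rx@0 = +39.7300 N
  Ry@0 = +760.6702 N
  Ry@4 = +626.6198 N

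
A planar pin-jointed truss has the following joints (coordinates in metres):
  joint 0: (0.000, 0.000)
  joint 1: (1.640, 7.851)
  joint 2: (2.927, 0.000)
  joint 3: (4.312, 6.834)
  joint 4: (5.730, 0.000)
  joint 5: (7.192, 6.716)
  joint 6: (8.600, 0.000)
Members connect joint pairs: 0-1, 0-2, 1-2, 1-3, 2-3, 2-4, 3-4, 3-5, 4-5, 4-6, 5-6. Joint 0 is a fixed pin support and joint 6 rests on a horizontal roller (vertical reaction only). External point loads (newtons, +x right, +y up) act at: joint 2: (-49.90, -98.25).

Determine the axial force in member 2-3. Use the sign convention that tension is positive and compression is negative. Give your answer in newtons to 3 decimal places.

24.111

N=7 nodes, M=11 members, R=3 reactions → 2N=14, M+R=14
member 0 (0-1): L=8.0205, (cx,cy)=(0.2045,0.9789)
member 1 (0-2): L=2.9270, (cx,cy)=(1.0000,0.0000)
member 2 (1-2): L=7.9558, (cx,cy)=(0.1618,-0.9868)
member 3 (1-3): L=2.8590, (cx,cy)=(0.9346,-0.3557)
member 4 (2-3): L=6.9729, (cx,cy)=(0.1986,0.9801)
member 5 (2-4): L=2.8030, (cx,cy)=(1.0000,0.0000)
member 6 (3-4): L=6.9796, (cx,cy)=(0.2032,-0.9791)
member 7 (3-5): L=2.8824, (cx,cy)=(0.9992,-0.0409)
member 8 (4-5): L=6.8733, (cx,cy)=(0.2127,0.9771)
member 9 (4-6): L=2.8700, (cx,cy)=(1.0000,0.0000)
member 10 (5-6): L=6.8620, (cx,cy)=(0.2052,-0.9787)
solve A·x = −loads:
  F[0-1] = -66.2096 N (compression)
  F[0-2] = -36.3616 N (compression)
  F[1-2] = +75.6153 N (tension)
  F[1-3] = -27.5741 N (compression)
  F[2-3] = +24.1110 N (tension)
  F[2-4] = +20.9815 N (tension)
  F[3-4] = -33.5588 N (compression)
  F[3-5] = -14.1754 N (compression)
  F[4-5] = +33.6285 N (tension)
  F[4-6] = +7.0105 N (tension)
  F[5-6] = -34.1662 N (compression)
  Rx@0 = +49.9000 N
  Ry@0 = +64.8107 N
  Ry@6 = +33.4393 N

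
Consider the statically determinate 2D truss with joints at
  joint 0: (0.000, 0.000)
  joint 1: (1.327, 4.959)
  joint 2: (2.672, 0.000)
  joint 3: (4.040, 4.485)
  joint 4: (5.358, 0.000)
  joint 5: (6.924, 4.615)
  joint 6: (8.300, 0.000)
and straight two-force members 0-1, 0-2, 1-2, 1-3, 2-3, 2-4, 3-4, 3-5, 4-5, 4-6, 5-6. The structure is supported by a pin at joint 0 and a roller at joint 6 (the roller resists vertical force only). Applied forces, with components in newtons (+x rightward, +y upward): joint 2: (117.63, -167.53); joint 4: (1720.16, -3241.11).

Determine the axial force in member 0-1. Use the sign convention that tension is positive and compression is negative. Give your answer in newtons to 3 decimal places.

N=7 nodes, M=11 members, R=3 reactions → 2N=14, M+R=14
member 0 (0-1): L=5.1335, (cx,cy)=(0.2585,0.9660)
member 1 (0-2): L=2.6720, (cx,cy)=(1.0000,0.0000)
member 2 (1-2): L=5.1382, (cx,cy)=(0.2618,-0.9651)
member 3 (1-3): L=2.7541, (cx,cy)=(0.9851,-0.1721)
member 4 (2-3): L=4.6890, (cx,cy)=(0.2917,0.9565)
member 5 (2-4): L=2.6860, (cx,cy)=(1.0000,0.0000)
member 6 (3-4): L=4.6746, (cx,cy)=(0.2819,-0.9594)
member 7 (3-5): L=2.8869, (cx,cy)=(0.9990,0.0450)
member 8 (4-5): L=4.8735, (cx,cy)=(0.3213,0.9470)
member 9 (4-6): L=2.9420, (cx,cy)=(1.0000,0.0000)
member 10 (5-6): L=4.8158, (cx,cy)=(0.2857,-0.9583)
solve A·x = −loads:
  F[0-1] = -1306.8522 N (compression)
  F[0-2] = +2175.6102 N (tension)
  F[1-2] = +1437.3080 N (tension)
  F[1-3] = -724.8761 N (compression)
  F[2-3] = -1275.1349 N (compression)
  F[2-4] = +2806.2366 N (tension)
  F[3-4] = +1075.9240 N (tension)
  F[3-5] = -1390.8402 N (compression)
  F[4-5] = +2332.5389 N (tension)
  F[4-6] = +639.9088 N (tension)
  F[5-6] = -2239.5719 N (compression)
  Rx@0 = -1837.7900 N
  Ry@0 = +1262.4343 N
  Ry@6 = +2146.2057 N

-1306.852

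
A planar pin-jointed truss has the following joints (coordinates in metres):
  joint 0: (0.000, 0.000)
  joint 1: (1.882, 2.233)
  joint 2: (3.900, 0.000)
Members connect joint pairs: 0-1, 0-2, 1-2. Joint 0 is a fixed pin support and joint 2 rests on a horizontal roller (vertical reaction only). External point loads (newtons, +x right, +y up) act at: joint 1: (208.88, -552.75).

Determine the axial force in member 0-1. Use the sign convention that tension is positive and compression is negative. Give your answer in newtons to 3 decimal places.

N=3 nodes, M=3 members, R=3 reactions → 2N=6, M+R=6
member 0 (0-1): L=2.9203, (cx,cy)=(0.6445,0.7646)
member 1 (0-2): L=3.9000, (cx,cy)=(1.0000,0.0000)
member 2 (1-2): L=3.0098, (cx,cy)=(0.6705,-0.7419)
solve A·x = −loads:
  F[0-1] = -217.6377 N (compression)
  F[0-2] = +349.1370 N (tension)
  F[1-2] = -520.7216 N (compression)
  Rx@0 = -208.8800 N
  Ry@0 = +166.4155 N
  Ry@2 = +386.3345 N

-217.638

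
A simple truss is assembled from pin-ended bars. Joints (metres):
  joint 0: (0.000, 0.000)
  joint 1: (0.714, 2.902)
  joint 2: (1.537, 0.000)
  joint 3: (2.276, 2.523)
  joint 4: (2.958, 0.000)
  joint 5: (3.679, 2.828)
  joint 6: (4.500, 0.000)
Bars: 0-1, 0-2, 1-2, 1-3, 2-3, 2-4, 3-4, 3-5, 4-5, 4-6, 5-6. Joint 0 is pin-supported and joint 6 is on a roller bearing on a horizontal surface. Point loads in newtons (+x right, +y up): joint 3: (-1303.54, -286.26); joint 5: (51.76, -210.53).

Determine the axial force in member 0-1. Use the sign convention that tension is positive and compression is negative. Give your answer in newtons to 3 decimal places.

-904.400

N=7 nodes, M=11 members, R=3 reactions → 2N=14, M+R=14
member 0 (0-1): L=2.9885, (cx,cy)=(0.2389,0.9710)
member 1 (0-2): L=1.5370, (cx,cy)=(1.0000,0.0000)
member 2 (1-2): L=3.0164, (cx,cy)=(0.2728,-0.9621)
member 3 (1-3): L=1.6073, (cx,cy)=(0.9718,-0.2358)
member 4 (2-3): L=2.6290, (cx,cy)=(0.2811,0.9597)
member 5 (2-4): L=1.4210, (cx,cy)=(1.0000,0.0000)
member 6 (3-4): L=2.6136, (cx,cy)=(0.2609,-0.9654)
member 7 (3-5): L=1.4358, (cx,cy)=(0.9772,0.2124)
member 8 (4-5): L=2.9185, (cx,cy)=(0.2470,0.9690)
member 9 (4-6): L=1.5420, (cx,cy)=(1.0000,0.0000)
member 10 (5-6): L=2.9448, (cx,cy)=(0.2788,-0.9603)
solve A·x = −loads:
  F[0-1] = -904.3996 N (compression)
  F[0-2] = -1035.7078 N (compression)
  F[1-2] = +1038.8199 N (tension)
  F[1-3] = -513.9948 N (compression)
  F[2-3] = -1041.3963 N (compression)
  F[2-4] = -459.5469 N (compression)
  F[3-4] = +687.9133 N (tension)
  F[3-5] = +339.5473 N (tension)
  F[4-5] = -685.3219 N (compression)
  F[4-6] = -110.7303 N (compression)
  F[5-6] = +397.1672 N (tension)
  Rx@0 = +1251.7800 N
  Ry@0 = +878.2092 N
  Ry@6 = -381.4192 N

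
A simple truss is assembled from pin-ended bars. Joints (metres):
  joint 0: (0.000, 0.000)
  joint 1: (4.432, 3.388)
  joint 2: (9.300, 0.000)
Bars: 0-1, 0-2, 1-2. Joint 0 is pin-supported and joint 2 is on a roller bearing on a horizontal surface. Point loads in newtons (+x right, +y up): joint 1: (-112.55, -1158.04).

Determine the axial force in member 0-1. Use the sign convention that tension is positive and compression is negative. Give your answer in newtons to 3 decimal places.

N=3 nodes, M=3 members, R=3 reactions → 2N=6, M+R=6
member 0 (0-1): L=5.5786, (cx,cy)=(0.7945,0.6073)
member 1 (0-2): L=9.3000, (cx,cy)=(1.0000,0.0000)
member 2 (1-2): L=5.9309, (cx,cy)=(0.8208,-0.5712)
solve A·x = −loads:
  F[0-1] = -1065.6173 N (compression)
  F[0-2] = +734.0399 N (tension)
  F[1-2] = -894.3183 N (compression)
  Rx@0 = +112.5500 N
  Ry@0 = +647.1675 N
  Ry@2 = +510.8725 N

-1065.617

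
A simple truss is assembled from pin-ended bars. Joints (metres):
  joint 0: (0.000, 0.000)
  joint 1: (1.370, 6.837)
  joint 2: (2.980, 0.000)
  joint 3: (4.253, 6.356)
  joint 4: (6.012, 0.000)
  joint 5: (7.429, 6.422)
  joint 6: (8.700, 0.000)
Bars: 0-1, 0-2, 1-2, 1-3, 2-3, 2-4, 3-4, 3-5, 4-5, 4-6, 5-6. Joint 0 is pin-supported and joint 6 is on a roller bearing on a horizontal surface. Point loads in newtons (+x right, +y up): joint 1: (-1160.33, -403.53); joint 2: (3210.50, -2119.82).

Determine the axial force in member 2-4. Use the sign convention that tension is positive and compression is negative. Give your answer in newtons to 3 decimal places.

N=7 nodes, M=11 members, R=3 reactions → 2N=14, M+R=14
member 0 (0-1): L=6.9729, (cx,cy)=(0.1965,0.9805)
member 1 (0-2): L=2.9800, (cx,cy)=(1.0000,0.0000)
member 2 (1-2): L=7.0240, (cx,cy)=(0.2292,-0.9734)
member 3 (1-3): L=2.9228, (cx,cy)=(0.9864,-0.1646)
member 4 (2-3): L=6.4822, (cx,cy)=(0.1964,0.9805)
member 5 (2-4): L=3.0320, (cx,cy)=(1.0000,0.0000)
member 6 (3-4): L=6.5949, (cx,cy)=(0.2667,-0.9638)
member 7 (3-5): L=3.1767, (cx,cy)=(0.9998,0.0208)
member 8 (4-5): L=6.5765, (cx,cy)=(0.2155,0.9765)
member 9 (4-6): L=2.6880, (cx,cy)=(1.0000,0.0000)
member 10 (5-6): L=6.5466, (cx,cy)=(0.1941,-0.9810)
solve A·x = −loads:
  F[0-1] = -2698.1557 N (compression)
  F[0-2] = +2580.2892 N (tension)
  F[1-2] = +2285.1177 N (tension)
  F[1-3] = +107.9011 N (tension)
  F[2-3] = -106.5334 N (compression)
  F[2-4] = -85.5087 N (compression)
  F[3-4] = +127.9176 N (tension)
  F[3-5] = +51.4015 N (tension)
  F[4-5] = -126.2490 N (compression)
  F[4-6] = -24.1881 N (compression)
  F[5-6] = +124.5863 N (tension)
  Rx@0 = -2050.1700 N
  Ry@0 = +2645.5657 N
  Ry@6 = -122.2157 N

-85.509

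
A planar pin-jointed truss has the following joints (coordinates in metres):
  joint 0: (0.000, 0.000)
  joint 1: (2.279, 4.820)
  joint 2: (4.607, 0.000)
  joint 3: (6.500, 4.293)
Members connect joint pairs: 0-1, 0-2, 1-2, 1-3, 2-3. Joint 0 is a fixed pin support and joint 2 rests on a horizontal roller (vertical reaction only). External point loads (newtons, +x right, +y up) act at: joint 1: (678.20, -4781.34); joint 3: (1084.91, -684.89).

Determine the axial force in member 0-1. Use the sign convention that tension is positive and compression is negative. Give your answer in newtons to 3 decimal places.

N=4 nodes, M=5 members, R=3 reactions → 2N=8, M+R=8
member 0 (0-1): L=5.3316, (cx,cy)=(0.4274,0.9040)
member 1 (0-2): L=4.6070, (cx,cy)=(1.0000,0.0000)
member 2 (1-2): L=5.3528, (cx,cy)=(0.4349,-0.9005)
member 3 (1-3): L=4.2538, (cx,cy)=(0.9923,-0.1239)
member 4 (2-3): L=4.6918, (cx,cy)=(0.4035,0.9150)
solve A·x = −loads:
  F[0-1] = -458.1181 N (compression)
  F[0-2] = +1958.9322 N (tension)
  F[1-2] = -5032.1519 N (compression)
  F[1-3] = +1324.7483 N (tension)
  F[2-3] = -569.1477 N (compression)
  Rx@0 = -1763.1100 N
  Ry@0 = +414.1567 N
  Ry@2 = +5052.0733 N

-458.118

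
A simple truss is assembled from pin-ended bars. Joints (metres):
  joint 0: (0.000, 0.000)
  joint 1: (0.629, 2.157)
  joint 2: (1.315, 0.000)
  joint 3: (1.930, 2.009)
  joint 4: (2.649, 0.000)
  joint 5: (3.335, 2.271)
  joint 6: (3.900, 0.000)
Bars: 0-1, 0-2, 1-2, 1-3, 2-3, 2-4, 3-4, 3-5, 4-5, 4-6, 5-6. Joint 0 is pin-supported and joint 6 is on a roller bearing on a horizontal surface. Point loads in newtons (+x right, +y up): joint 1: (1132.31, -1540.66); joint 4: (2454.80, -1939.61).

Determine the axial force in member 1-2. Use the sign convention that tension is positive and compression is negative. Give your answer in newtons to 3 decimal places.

-88.219

N=7 nodes, M=11 members, R=3 reactions → 2N=14, M+R=14
member 0 (0-1): L=2.2468, (cx,cy)=(0.2799,0.9600)
member 1 (0-2): L=1.3150, (cx,cy)=(1.0000,0.0000)
member 2 (1-2): L=2.2635, (cx,cy)=(0.3031,-0.9530)
member 3 (1-3): L=1.3094, (cx,cy)=(0.9936,-0.1130)
member 4 (2-3): L=2.1010, (cx,cy)=(0.2927,0.9562)
member 5 (2-4): L=1.3340, (cx,cy)=(1.0000,0.0000)
member 6 (3-4): L=2.1338, (cx,cy)=(0.3370,-0.9415)
member 7 (3-5): L=1.4292, (cx,cy)=(0.9831,0.1833)
member 8 (4-5): L=2.3723, (cx,cy)=(0.2892,0.9573)
member 9 (4-6): L=1.2510, (cx,cy)=(1.0000,0.0000)
member 10 (5-6): L=2.3402, (cx,cy)=(0.2414,-0.9704)
solve A·x = −loads:
  F[0-1] = -1341.7415 N (compression)
  F[0-2] = +3962.7288 N (tension)
  F[1-2] = -88.2190 N (compression)
  F[1-3] = -1490.7450 N (compression)
  F[2-3] = +87.9207 N (tension)
  F[2-4] = +3910.2561 N (tension)
  F[3-4] = -521.7054 N (compression)
  F[3-5] = -1301.7215 N (compression)
  F[4-5] = +2539.2857 N (tension)
  F[4-6] = +545.3900 N (tension)
  F[5-6] = -2259.0031 N (compression)
  Rx@0 = -3587.1100 N
  Ry@0 = +1288.0919 N
  Ry@6 = +2192.1781 N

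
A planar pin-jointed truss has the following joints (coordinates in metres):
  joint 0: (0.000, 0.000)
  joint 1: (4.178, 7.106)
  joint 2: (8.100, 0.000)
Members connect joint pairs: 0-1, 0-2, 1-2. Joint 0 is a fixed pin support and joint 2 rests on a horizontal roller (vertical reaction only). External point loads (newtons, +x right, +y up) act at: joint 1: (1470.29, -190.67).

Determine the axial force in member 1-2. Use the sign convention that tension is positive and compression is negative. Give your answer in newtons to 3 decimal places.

-1585.616

N=3 nodes, M=3 members, R=3 reactions → 2N=6, M+R=6
member 0 (0-1): L=8.2432, (cx,cy)=(0.5068,0.8620)
member 1 (0-2): L=8.1000, (cx,cy)=(1.0000,0.0000)
member 2 (1-2): L=8.1165, (cx,cy)=(0.4832,-0.8755)
solve A·x = −loads:
  F[0-1] = +1389.1926 N (tension)
  F[0-2] = +766.1918 N (tension)
  F[1-2] = -1585.6155 N (compression)
  Rx@0 = -1470.2900 N
  Ry@0 = -1197.5399 N
  Ry@2 = +1388.2099 N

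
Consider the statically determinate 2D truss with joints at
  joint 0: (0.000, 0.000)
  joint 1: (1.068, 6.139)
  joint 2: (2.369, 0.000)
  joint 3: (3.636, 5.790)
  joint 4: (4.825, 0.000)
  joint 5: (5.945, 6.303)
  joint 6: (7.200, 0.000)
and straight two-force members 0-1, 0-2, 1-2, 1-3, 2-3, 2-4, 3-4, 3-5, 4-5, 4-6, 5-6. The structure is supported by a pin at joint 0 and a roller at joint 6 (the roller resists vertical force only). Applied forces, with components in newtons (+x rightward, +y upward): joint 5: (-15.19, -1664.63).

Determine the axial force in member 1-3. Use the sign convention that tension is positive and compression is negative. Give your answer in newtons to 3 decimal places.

N=7 nodes, M=11 members, R=3 reactions → 2N=14, M+R=14
member 0 (0-1): L=6.2312, (cx,cy)=(0.1714,0.9852)
member 1 (0-2): L=2.3690, (cx,cy)=(1.0000,0.0000)
member 2 (1-2): L=6.2753, (cx,cy)=(0.2073,-0.9783)
member 3 (1-3): L=2.5916, (cx,cy)=(0.9909,-0.1347)
member 4 (2-3): L=5.9270, (cx,cy)=(0.2138,0.9769)
member 5 (2-4): L=2.4560, (cx,cy)=(1.0000,0.0000)
member 6 (3-4): L=5.9108, (cx,cy)=(0.2012,-0.9796)
member 7 (3-5): L=2.3653, (cx,cy)=(0.9762,0.2169)
member 8 (4-5): L=6.4017, (cx,cy)=(0.1750,0.9846)
member 9 (4-6): L=2.3750, (cx,cy)=(1.0000,0.0000)
member 10 (5-6): L=6.4267, (cx,cy)=(0.1953,-0.9807)
solve A·x = −loads:
  F[0-1] = -308.0097 N (compression)
  F[0-2] = +37.6014 N (tension)
  F[1-2] = +326.9414 N (tension)
  F[1-3] = -121.6811 N (compression)
  F[2-3] = -327.4062 N (compression)
  F[2-4] = +175.3715 N (tension)
  F[3-4] = +254.9317 N (tension)
  F[3-5] = -247.7396 N (compression)
  F[4-5] = -253.6325 N (compression)
  F[4-6] = +271.0263 N (tension)
  F[5-6] = -1387.8981 N (compression)
  Rx@0 = +15.1900 N
  Ry@0 = +303.4518 N
  Ry@6 = +1361.1782 N

-121.681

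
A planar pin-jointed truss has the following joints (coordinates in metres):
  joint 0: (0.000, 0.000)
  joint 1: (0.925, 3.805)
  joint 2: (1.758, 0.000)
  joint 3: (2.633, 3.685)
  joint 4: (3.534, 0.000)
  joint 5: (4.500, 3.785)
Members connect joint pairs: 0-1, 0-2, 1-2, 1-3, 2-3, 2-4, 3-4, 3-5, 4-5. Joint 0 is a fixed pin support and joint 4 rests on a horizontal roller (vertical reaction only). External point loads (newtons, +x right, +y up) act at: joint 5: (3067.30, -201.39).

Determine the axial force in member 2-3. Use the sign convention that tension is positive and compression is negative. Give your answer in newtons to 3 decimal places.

N=6 nodes, M=9 members, R=3 reactions → 2N=12, M+R=12
member 0 (0-1): L=3.9158, (cx,cy)=(0.2362,0.9717)
member 1 (0-2): L=1.7580, (cx,cy)=(1.0000,0.0000)
member 2 (1-2): L=3.8951, (cx,cy)=(0.2139,-0.9769)
member 3 (1-3): L=1.7122, (cx,cy)=(0.9975,-0.0701)
member 4 (2-3): L=3.7875, (cx,cy)=(0.2310,0.9729)
member 5 (2-4): L=1.7760, (cx,cy)=(1.0000,0.0000)
member 6 (3-4): L=3.7936, (cx,cy)=(0.2375,-0.9714)
member 7 (3-5): L=1.8697, (cx,cy)=(0.9986,0.0535)
member 8 (4-5): L=3.9063, (cx,cy)=(0.2473,0.9689)
solve A·x = −loads:
  F[0-1] = +3437.4851 N (tension)
  F[0-2] = +2255.2930 N (tension)
  F[1-2] = -3532.0350 N (compression)
  F[1-3] = +1571.2233 N (tension)
  F[2-3] = +3546.2552 N (tension)
  F[2-4] = +680.6646 N (tension)
  F[3-4] = -3264.2483 N (compression)
  F[3-5] = +3166.4540 N (tension)
  F[4-5] = -382.6325 N (compression)
  Rx@0 = -3067.3000 N
  Ry@0 = -3340.2018 N
  Ry@4 = +3541.5918 N

3546.255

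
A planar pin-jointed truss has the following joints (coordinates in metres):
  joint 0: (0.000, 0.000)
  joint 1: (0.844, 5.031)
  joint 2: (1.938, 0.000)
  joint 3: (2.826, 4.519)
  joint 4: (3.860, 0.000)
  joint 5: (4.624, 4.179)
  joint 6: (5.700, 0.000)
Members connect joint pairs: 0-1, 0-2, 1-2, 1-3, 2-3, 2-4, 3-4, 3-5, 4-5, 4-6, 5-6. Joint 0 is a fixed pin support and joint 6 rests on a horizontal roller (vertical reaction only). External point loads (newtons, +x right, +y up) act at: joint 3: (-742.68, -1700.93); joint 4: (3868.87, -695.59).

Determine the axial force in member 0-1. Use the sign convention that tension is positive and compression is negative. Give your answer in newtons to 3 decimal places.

N=7 nodes, M=11 members, R=3 reactions → 2N=14, M+R=14
member 0 (0-1): L=5.1013, (cx,cy)=(0.1654,0.9862)
member 1 (0-2): L=1.9380, (cx,cy)=(1.0000,0.0000)
member 2 (1-2): L=5.1486, (cx,cy)=(0.2125,-0.9772)
member 3 (1-3): L=2.0471, (cx,cy)=(0.9682,-0.2501)
member 4 (2-3): L=4.6054, (cx,cy)=(0.1928,0.9812)
member 5 (2-4): L=1.9220, (cx,cy)=(1.0000,0.0000)
member 6 (3-4): L=4.6358, (cx,cy)=(0.2230,-0.9748)
member 7 (3-5): L=1.8299, (cx,cy)=(0.9826,-0.1858)
member 8 (4-5): L=4.2483, (cx,cy)=(0.1798,0.9837)
member 9 (4-6): L=1.8400, (cx,cy)=(1.0000,0.0000)
member 10 (5-6): L=4.3153, (cx,cy)=(0.2493,-0.9684)
solve A·x = −loads:
  F[0-1] = -1694.3203 N (compression)
  F[0-2] = +3406.5118 N (tension)
  F[1-2] = +1890.3112 N (tension)
  F[1-3] = -704.3742 N (compression)
  F[2-3] = -1882.4689 N (compression)
  F[2-4] = +4171.1472 N (tension)
  F[3-4] = +29.1652 N (tension)
  F[3-5] = -314.2547 N (compression)
  F[4-5] = +678.2170 N (tension)
  F[4-6] = +186.8130 N (tension)
  F[5-6] = -749.2141 N (compression)
  Rx@0 = -3126.1900 N
  Ry@0 = +1670.9701 N
  Ry@6 = +725.5499 N

-1694.320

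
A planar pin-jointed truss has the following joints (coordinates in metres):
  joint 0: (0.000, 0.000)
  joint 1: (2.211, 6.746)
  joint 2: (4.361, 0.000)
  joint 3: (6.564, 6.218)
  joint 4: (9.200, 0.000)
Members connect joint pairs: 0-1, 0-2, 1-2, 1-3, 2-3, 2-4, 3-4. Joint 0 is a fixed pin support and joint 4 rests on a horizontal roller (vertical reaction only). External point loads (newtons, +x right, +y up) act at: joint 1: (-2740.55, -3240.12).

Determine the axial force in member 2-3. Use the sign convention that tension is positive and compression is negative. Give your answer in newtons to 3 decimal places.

-1187.636

N=5 nodes, M=7 members, R=3 reactions → 2N=10, M+R=10
member 0 (0-1): L=7.0991, (cx,cy)=(0.3114,0.9503)
member 1 (0-2): L=4.3610, (cx,cy)=(1.0000,0.0000)
member 2 (1-2): L=7.0803, (cx,cy)=(0.3037,-0.9528)
member 3 (1-3): L=4.3849, (cx,cy)=(0.9927,-0.1204)
member 4 (2-3): L=6.5967, (cx,cy)=(0.3340,0.9426)
member 5 (2-4): L=4.8390, (cx,cy)=(1.0000,0.0000)
member 6 (3-4): L=6.7537, (cx,cy)=(0.3903,-0.9207)
solve A·x = −loads:
  F[0-1] = -4704.9844 N (compression)
  F[0-2] = -1275.1897 N (compression)
  F[1-2] = +1174.9325 N (tension)
  F[1-3] = +925.1431 N (tension)
  F[2-3] = -1187.6362 N (compression)
  F[2-4] = -521.7960 N (compression)
  F[3-4] = +1336.8880 N (tension)
  Rx@0 = +2740.5500 N
  Ry@0 = +4470.9727 N
  Ry@4 = -1230.8527 N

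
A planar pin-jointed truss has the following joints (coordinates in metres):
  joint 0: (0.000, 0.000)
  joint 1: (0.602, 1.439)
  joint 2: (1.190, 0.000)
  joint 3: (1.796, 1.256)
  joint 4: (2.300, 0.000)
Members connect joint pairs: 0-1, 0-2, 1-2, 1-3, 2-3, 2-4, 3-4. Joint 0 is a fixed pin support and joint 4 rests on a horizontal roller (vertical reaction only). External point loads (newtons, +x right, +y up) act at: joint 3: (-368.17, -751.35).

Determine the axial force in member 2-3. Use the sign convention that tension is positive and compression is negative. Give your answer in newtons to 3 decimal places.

N=5 nodes, M=7 members, R=3 reactions → 2N=10, M+R=10
member 0 (0-1): L=1.5598, (cx,cy)=(0.3859,0.9225)
member 1 (0-2): L=1.1900, (cx,cy)=(1.0000,0.0000)
member 2 (1-2): L=1.5545, (cx,cy)=(0.3783,-0.9257)
member 3 (1-3): L=1.2079, (cx,cy)=(0.9885,-0.1515)
member 4 (2-3): L=1.3946, (cx,cy)=(0.4345,0.9006)
member 5 (2-4): L=1.1100, (cx,cy)=(1.0000,0.0000)
member 6 (3-4): L=1.3533, (cx,cy)=(0.3724,-0.9281)
solve A·x = −loads:
  F[0-1] = -396.4078 N (compression)
  F[0-2] = -215.1823 N (compression)
  F[1-2] = +448.4643 N (tension)
  F[1-3] = -326.3898 N (compression)
  F[2-3] = -460.9386 N (compression)
  F[2-4] = +154.7527 N (tension)
  F[3-4] = -415.5443 N (compression)
  Rx@0 = +368.1700 N
  Ry@0 = +365.6965 N
  Ry@4 = +385.6535 N

-460.939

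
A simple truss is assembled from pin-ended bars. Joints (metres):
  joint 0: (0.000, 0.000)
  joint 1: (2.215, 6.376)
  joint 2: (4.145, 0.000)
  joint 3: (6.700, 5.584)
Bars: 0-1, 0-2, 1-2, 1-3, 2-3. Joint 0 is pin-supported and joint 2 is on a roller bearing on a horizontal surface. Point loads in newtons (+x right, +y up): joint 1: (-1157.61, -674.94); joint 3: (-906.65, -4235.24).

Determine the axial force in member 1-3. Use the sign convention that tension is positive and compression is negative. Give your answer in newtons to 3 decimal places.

968.885

N=4 nodes, M=5 members, R=3 reactions → 2N=8, M+R=8
member 0 (0-1): L=6.7498, (cx,cy)=(0.3282,0.9446)
member 1 (0-2): L=4.1450, (cx,cy)=(1.0000,0.0000)
member 2 (1-2): L=6.6617, (cx,cy)=(0.2897,-0.9571)
member 3 (1-3): L=4.5544, (cx,cy)=(0.9848,-0.1739)
member 4 (2-3): L=6.1408, (cx,cy)=(0.4161,0.9093)
solve A·x = −loads:
  F[0-1] = -747.1026 N (compression)
  F[0-2] = -1819.0919 N (compression)
  F[1-2] = -143.8672 N (compression)
  F[1-3] = +968.8847 N (tension)
  F[2-3] = -4472.2425 N (compression)
  Rx@0 = +2064.2600 N
  Ry@0 = +705.7300 N
  Ry@2 = +4204.4500 N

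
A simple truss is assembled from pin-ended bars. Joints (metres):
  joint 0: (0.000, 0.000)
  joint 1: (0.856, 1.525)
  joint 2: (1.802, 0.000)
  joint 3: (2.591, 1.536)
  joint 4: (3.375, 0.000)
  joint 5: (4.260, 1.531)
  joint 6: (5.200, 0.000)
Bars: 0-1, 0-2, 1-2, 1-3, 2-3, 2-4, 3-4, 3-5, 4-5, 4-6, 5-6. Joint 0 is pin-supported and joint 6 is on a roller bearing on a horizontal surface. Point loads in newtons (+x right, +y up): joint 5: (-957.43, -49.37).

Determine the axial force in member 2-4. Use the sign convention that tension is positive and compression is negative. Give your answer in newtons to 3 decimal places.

N=7 nodes, M=11 members, R=3 reactions → 2N=14, M+R=14
member 0 (0-1): L=1.7488, (cx,cy)=(0.4895,0.8720)
member 1 (0-2): L=1.8020, (cx,cy)=(1.0000,0.0000)
member 2 (1-2): L=1.7946, (cx,cy)=(0.5271,-0.8498)
member 3 (1-3): L=1.7350, (cx,cy)=(1.0000,0.0063)
member 4 (2-3): L=1.7268, (cx,cy)=(0.4569,0.8895)
member 5 (2-4): L=1.5730, (cx,cy)=(1.0000,0.0000)
member 6 (3-4): L=1.7245, (cx,cy)=(0.4546,-0.8907)
member 7 (3-5): L=1.6690, (cx,cy)=(1.0000,-0.0030)
member 8 (4-5): L=1.7684, (cx,cy)=(0.5005,0.8658)
member 9 (4-6): L=1.8250, (cx,cy)=(1.0000,0.0000)
member 10 (5-6): L=1.7965, (cx,cy)=(0.5232,-0.8522)
solve A·x = −loads:
  F[0-1] = -333.4955 N (compression)
  F[0-2] = -794.1927 N (compression)
  F[1-2] = +339.6698 N (tension)
  F[1-3] = -342.2980 N (compression)
  F[2-3] = -324.4977 N (compression)
  F[2-4] = -466.8706 N (compression)
  F[3-4] = +328.6585 N (tension)
  F[3-5] = -639.9772 N (compression)
  F[4-5] = -338.1200 N (compression)
  F[4-6] = -148.2413 N (compression)
  F[5-6] = +283.3209 N (tension)
  Rx@0 = +957.4300 N
  Ry@0 = +290.8141 N
  Ry@6 = -241.4441 N

-466.871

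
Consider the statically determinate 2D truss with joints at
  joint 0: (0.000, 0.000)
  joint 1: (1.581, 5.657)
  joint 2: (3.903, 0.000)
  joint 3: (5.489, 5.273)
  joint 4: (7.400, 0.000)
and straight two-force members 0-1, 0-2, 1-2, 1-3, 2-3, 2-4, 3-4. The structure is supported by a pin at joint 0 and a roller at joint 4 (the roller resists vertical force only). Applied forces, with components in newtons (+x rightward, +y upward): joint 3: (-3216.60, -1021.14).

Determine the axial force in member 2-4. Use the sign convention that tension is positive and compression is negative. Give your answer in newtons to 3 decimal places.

N=5 nodes, M=7 members, R=3 reactions → 2N=10, M+R=10
member 0 (0-1): L=5.8738, (cx,cy)=(0.2692,0.9631)
member 1 (0-2): L=3.9030, (cx,cy)=(1.0000,0.0000)
member 2 (1-2): L=6.1150, (cx,cy)=(0.3797,-0.9251)
member 3 (1-3): L=3.9268, (cx,cy)=(0.9952,-0.0978)
member 4 (2-3): L=5.5064, (cx,cy)=(0.2880,0.9576)
member 5 (2-4): L=3.4970, (cx,cy)=(1.0000,0.0000)
member 6 (3-4): L=5.6086, (cx,cy)=(0.3407,-0.9402)
solve A·x = −loads:
  F[0-1] = -2653.6821 N (compression)
  F[0-2] = -2502.3280 N (compression)
  F[1-2] = +2957.8316 N (tension)
  F[1-3] = -1846.2729 N (compression)
  F[2-3] = -2857.3854 N (compression)
  F[2-4] = -556.1606 N (compression)
  F[3-4] = +1632.2789 N (tension)
  Rx@0 = +3216.6000 N
  Ry@0 = +2555.7473 N
  Ry@4 = -1534.6073 N

-556.161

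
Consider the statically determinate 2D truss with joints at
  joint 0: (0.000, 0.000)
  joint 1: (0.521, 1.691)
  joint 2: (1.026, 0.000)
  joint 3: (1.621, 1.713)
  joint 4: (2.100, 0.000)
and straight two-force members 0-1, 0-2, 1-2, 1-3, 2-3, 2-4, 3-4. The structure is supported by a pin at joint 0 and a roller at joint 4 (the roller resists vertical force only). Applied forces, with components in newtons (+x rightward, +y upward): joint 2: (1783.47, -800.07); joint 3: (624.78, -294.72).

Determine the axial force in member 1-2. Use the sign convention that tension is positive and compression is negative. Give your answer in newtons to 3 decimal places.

N=5 nodes, M=7 members, R=3 reactions → 2N=10, M+R=10
member 0 (0-1): L=1.7694, (cx,cy)=(0.2944,0.9557)
member 1 (0-2): L=1.0260, (cx,cy)=(1.0000,0.0000)
member 2 (1-2): L=1.7648, (cx,cy)=(0.2862,-0.9582)
member 3 (1-3): L=1.1002, (cx,cy)=(0.9998,0.0200)
member 4 (2-3): L=1.8134, (cx,cy)=(0.3281,0.9446)
member 5 (2-4): L=1.0740, (cx,cy)=(1.0000,0.0000)
member 6 (3-4): L=1.7787, (cx,cy)=(0.2693,-0.9631)
solve A·x = −loads:
  F[0-1] = +34.7810 N (tension)
  F[0-2] = +2398.0090 N (tension)
  F[1-2] = -34.2712 N (compression)
  F[1-3] = +20.0518 N (tension)
  F[2-3] = +881.7220 N (tension)
  F[2-4] = +315.4267 N (tension)
  F[3-4] = -1171.3000 N (compression)
  Rx@0 = -2408.2500 N
  Ry@0 = -33.2391 N
  Ry@4 = +1128.0291 N

-34.271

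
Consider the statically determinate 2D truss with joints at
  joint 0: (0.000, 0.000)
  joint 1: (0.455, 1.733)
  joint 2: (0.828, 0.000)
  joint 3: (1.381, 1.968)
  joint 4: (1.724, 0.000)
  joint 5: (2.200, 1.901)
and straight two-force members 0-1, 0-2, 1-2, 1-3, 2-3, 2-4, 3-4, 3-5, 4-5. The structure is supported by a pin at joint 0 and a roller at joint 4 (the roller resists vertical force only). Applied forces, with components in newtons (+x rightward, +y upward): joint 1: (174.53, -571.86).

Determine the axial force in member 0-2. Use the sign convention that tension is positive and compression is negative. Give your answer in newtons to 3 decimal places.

238.984

N=6 nodes, M=9 members, R=3 reactions → 2N=12, M+R=12
member 0 (0-1): L=1.7917, (cx,cy)=(0.2539,0.9672)
member 1 (0-2): L=0.8280, (cx,cy)=(1.0000,0.0000)
member 2 (1-2): L=1.7727, (cx,cy)=(0.2104,-0.9776)
member 3 (1-3): L=0.9554, (cx,cy)=(0.9693,0.2460)
member 4 (2-3): L=2.0442, (cx,cy)=(0.2705,0.9627)
member 5 (2-4): L=0.8960, (cx,cy)=(1.0000,0.0000)
member 6 (3-4): L=1.9977, (cx,cy)=(0.1717,-0.9851)
member 7 (3-5): L=0.8217, (cx,cy)=(0.9967,-0.0815)
member 8 (4-5): L=1.9597, (cx,cy)=(0.2429,0.9701)
solve A·x = −loads:
  F[0-1] = -253.8132 N (compression)
  F[0-2] = +238.9843 N (tension)
  F[1-2] = -375.3756 N (compression)
  F[1-3] = -165.0715 N (compression)
  F[2-3] = +381.1843 N (tension)
  F[2-4] = +56.8821 N (tension)
  F[3-4] = -331.2869 N (compression)
  F[3-5] = +0.0000 N (tension)
  F[4-5] = -0.0000 N (compression)
  Rx@0 = -174.5300 N
  Ry@0 = +245.4930 N
  Ry@4 = +326.3670 N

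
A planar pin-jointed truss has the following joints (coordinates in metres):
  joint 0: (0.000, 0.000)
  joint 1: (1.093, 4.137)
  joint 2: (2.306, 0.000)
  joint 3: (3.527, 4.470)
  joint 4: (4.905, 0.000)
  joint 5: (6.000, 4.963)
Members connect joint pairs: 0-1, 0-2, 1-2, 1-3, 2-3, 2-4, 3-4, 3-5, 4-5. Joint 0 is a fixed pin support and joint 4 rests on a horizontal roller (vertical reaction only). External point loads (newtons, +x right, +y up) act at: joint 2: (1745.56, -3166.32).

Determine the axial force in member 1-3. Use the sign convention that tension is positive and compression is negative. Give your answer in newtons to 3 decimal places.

-907.490

N=6 nodes, M=9 members, R=3 reactions → 2N=12, M+R=12
member 0 (0-1): L=4.2790, (cx,cy)=(0.2554,0.9668)
member 1 (0-2): L=2.3060, (cx,cy)=(1.0000,0.0000)
member 2 (1-2): L=4.3112, (cx,cy)=(0.2814,-0.9596)
member 3 (1-3): L=2.4567, (cx,cy)=(0.9908,0.1355)
member 4 (2-3): L=4.6338, (cx,cy)=(0.2635,0.9647)
member 5 (2-4): L=2.5990, (cx,cy)=(1.0000,0.0000)
member 6 (3-4): L=4.6776, (cx,cy)=(0.2946,-0.9556)
member 7 (3-5): L=2.5217, (cx,cy)=(0.9807,0.1955)
member 8 (4-5): L=5.0824, (cx,cy)=(0.2155,0.9765)
solve A·x = −loads:
  F[0-1] = -1735.2970 N (compression)
  F[0-2] = +2188.8181 N (tension)
  F[1-2] = +1620.1730 N (tension)
  F[1-3] = -907.4896 N (compression)
  F[2-3] = +1670.6413 N (tension)
  F[2-4] = +458.8987 N (tension)
  F[3-4] = -1557.7189 N (compression)
  F[3-5] = -0.0000 N (compression)
  F[4-5] = -0.0000 N (compression)
  Rx@0 = -1745.5600 N
  Ry@0 = +1677.7300 N
  Ry@4 = +1488.5900 N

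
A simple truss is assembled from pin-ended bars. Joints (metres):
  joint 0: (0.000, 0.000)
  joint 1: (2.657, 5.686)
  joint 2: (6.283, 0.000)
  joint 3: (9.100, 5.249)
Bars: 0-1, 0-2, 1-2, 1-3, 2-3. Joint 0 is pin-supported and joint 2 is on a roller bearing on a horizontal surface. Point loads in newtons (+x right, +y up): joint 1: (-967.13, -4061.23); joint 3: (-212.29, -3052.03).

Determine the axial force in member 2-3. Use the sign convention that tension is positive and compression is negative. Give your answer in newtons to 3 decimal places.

N=4 nodes, M=5 members, R=3 reactions → 2N=8, M+R=8
member 0 (0-1): L=6.2762, (cx,cy)=(0.4233,0.9060)
member 1 (0-2): L=6.2830, (cx,cy)=(1.0000,0.0000)
member 2 (1-2): L=6.7438, (cx,cy)=(0.5377,-0.8431)
member 3 (1-3): L=6.4578, (cx,cy)=(0.9977,-0.0677)
member 4 (2-3): L=5.9571, (cx,cy)=(0.4729,0.8811)
solve A·x = −loads:
  F[0-1] = -2238.4807 N (compression)
  F[0-2] = -231.7643 N (compression)
  F[1-2] = -2522.1418 N (compression)
  F[1-3] = +1378.7430 N (tension)
  F[2-3] = -3357.8899 N (compression)
  Rx@0 = +1179.4200 N
  Ry@0 = +2027.9903 N
  Ry@2 = +5085.2697 N

-3357.890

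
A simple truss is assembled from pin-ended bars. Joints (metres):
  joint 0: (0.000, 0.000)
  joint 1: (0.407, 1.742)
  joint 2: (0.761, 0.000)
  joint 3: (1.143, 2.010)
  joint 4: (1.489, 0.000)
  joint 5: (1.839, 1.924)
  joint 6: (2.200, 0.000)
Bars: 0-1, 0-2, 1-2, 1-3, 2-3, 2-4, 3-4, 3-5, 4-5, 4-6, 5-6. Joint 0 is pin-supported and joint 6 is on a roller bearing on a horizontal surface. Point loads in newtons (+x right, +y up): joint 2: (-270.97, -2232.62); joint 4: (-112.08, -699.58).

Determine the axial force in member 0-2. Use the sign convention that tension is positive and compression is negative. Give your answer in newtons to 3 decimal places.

10.966

N=7 nodes, M=11 members, R=3 reactions → 2N=14, M+R=14
member 0 (0-1): L=1.7889, (cx,cy)=(0.2275,0.9738)
member 1 (0-2): L=0.7610, (cx,cy)=(1.0000,0.0000)
member 2 (1-2): L=1.7776, (cx,cy)=(0.1991,-0.9800)
member 3 (1-3): L=0.7833, (cx,cy)=(0.9396,0.3422)
member 4 (2-3): L=2.0460, (cx,cy)=(0.1867,0.9824)
member 5 (2-4): L=0.7280, (cx,cy)=(1.0000,0.0000)
member 6 (3-4): L=2.0396, (cx,cy)=(0.1696,-0.9855)
member 7 (3-5): L=0.7013, (cx,cy)=(0.9925,-0.1226)
member 8 (4-5): L=1.9556, (cx,cy)=(0.1790,0.9839)
member 9 (4-6): L=0.7110, (cx,cy)=(1.0000,0.0000)
member 10 (5-6): L=1.9576, (cx,cy)=(0.1844,-0.9828)
solve A·x = −loads:
  F[0-1] = -1731.8453 N (compression)
  F[0-2] = +10.9662 N (tension)
  F[1-2] = +1466.0115 N (tension)
  F[1-3] = -730.0253 N (compression)
  F[2-3] = +810.2197 N (tension)
  F[2-4] = +422.6097 N (tension)
  F[3-4] = -497.7733 N (compression)
  F[3-5] = -453.6695 N (compression)
  F[4-5] = +1209.6701 N (tension)
  F[4-6] = +233.7441 N (tension)
  F[5-6] = -1267.5110 N (compression)
  Rx@0 = +383.0500 N
  Ry@0 = +1686.4280 N
  Ry@6 = +1245.7720 N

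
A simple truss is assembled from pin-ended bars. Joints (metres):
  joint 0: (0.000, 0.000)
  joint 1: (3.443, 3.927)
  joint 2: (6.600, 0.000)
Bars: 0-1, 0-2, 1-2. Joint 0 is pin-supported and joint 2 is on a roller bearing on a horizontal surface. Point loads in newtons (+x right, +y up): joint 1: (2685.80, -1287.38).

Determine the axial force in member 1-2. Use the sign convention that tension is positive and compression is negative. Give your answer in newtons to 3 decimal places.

N=3 nodes, M=3 members, R=3 reactions → 2N=6, M+R=6
member 0 (0-1): L=5.2226, (cx,cy)=(0.6592,0.7519)
member 1 (0-2): L=6.6000, (cx,cy)=(1.0000,0.0000)
member 2 (1-2): L=5.0386, (cx,cy)=(0.6266,-0.7794)
solve A·x = −loads:
  F[0-1] = +1306.3212 N (tension)
  F[0-2] = +1824.6079 N (tension)
  F[1-2] = -2912.1184 N (compression)
  Rx@0 = -2685.8000 N
  Ry@0 = -982.2542 N
  Ry@2 = +2269.6342 N

-2912.118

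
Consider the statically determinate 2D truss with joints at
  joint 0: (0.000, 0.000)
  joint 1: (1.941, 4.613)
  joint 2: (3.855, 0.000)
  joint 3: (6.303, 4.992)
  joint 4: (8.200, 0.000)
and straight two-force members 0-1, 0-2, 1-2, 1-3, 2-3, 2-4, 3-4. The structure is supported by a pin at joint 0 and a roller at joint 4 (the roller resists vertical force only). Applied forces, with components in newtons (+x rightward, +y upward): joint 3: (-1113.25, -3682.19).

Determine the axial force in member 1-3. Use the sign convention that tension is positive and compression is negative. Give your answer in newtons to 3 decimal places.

N=5 nodes, M=7 members, R=3 reactions → 2N=10, M+R=10
member 0 (0-1): L=5.0047, (cx,cy)=(0.3878,0.9217)
member 1 (0-2): L=3.8550, (cx,cy)=(1.0000,0.0000)
member 2 (1-2): L=4.9943, (cx,cy)=(0.3832,-0.9237)
member 3 (1-3): L=4.3784, (cx,cy)=(0.9962,0.0866)
member 4 (2-3): L=5.5599, (cx,cy)=(0.4403,0.8979)
member 5 (2-4): L=4.3450, (cx,cy)=(1.0000,0.0000)
member 6 (3-4): L=5.3403, (cx,cy)=(0.3552,-0.9348)
solve A·x = −loads:
  F[0-1] = -1659.4547 N (compression)
  F[0-2] = -469.6576 N (compression)
  F[1-2] = +1539.9452 N (tension)
  F[1-3] = -1238.4029 N (compression)
  F[2-3] = -1584.1902 N (compression)
  F[2-4] = +818.0136 N (tension)
  F[3-4] = -2302.8086 N (compression)
  Rx@0 = +1113.2500 N
  Ry@0 = +1529.5681 N
  Ry@4 = +2152.6219 N

-1238.403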